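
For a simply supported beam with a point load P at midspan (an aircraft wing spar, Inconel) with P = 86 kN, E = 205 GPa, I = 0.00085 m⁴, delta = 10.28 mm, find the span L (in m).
Model: a simply supported beam with a point load P at midspan, so delta = (P·L^3) / (48·E·I).
Solve for L: L = ((48·delta·E·I) / P)^(1/3).
Convert to SI units:
  P = 86 kN = 86000 N
  E = 205 GPa = 2.05 × 10¹¹ Pa
  delta = 10.28 mm = 0.01028 m
Substitute:
  L = ((48 × 0.01028 × (2.05 × 10¹¹) × 0.00085) / 86000)^(1/3)
  L = 9.999 m
Final answer: L = 9.999 m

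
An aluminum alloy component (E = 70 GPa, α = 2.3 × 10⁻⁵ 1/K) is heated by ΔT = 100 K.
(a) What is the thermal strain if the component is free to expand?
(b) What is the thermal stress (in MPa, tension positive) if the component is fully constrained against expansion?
(a) Free thermal strain ε_th = α·ΔT = (2.3 × 10⁻⁵) × 100 = 0.0023
(b) Fully constrained, the expansion is suppressed, so σ = -E·α·ΔT. Convert E = 70 GPa = 7 × 10¹⁰ Pa.
  σ = -(7 × 10¹⁰) × (2.3 × 10⁻⁵) × 100 = -1.61 × 10⁸ Pa = -161 MPa (compressive)
Final answer: (a) ε_th = 0.0023, (b) σ = -161 MPa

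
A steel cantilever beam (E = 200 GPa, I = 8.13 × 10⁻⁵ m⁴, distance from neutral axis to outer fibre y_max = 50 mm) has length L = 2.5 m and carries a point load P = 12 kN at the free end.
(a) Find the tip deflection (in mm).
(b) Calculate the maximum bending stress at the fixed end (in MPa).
(a) Tip deflection of a cantilever with an end point load: δ = P·L^3 / (3·E·I). Convert P = 12 kN = 12000 N, E = 200 GPa = 2 × 10¹¹ Pa.
  δ = (12000 × 2.5^3) / (3 × (2 × 10¹¹) × (8.13 × 10⁻⁵)) = 0.003844 m = 3.844 mm
(b) Maximum bending moment at the fixed end: M = P·L = 12000 × 2.5 = 30000 N·m. Convert y_max = 50 mm = 0.05 m.
  σ = M·y_max / I = (30000 × 0.05) / (8.13 × 10⁻⁵) = 1.845 × 10⁷ Pa = 18.45 MPa
Final answer: (a) δ = 3.844 mm, (b) σ = 18.45 MPa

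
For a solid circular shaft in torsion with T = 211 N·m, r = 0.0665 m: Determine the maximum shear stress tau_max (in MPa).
Model: a solid circular shaft in torsion, so tau_max = (2·T) / (π·r^3).
Substitute:
  tau_max = (2 × 211) / (π × 0.0665^3)
  tau_max = 456800 Pa
Convert: tau_max = 456800 Pa = 0.4568 MPa
Final answer: tau_max = 0.4568 MPa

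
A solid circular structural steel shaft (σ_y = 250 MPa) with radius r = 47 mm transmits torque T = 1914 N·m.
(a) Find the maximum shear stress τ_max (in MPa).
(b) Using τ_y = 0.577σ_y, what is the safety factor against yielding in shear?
(a) For a solid circular shaft, τ_max = T·r/J with J = π·r^4/2, i.e. τ_max = 2·T / (π·r^3). Convert r = 47 mm = 0.047 m.
  τ_max = (2 × 1914) / (π × 0.047^3) = 1.174 × 10⁷ Pa = 11.74 MPa
(b) τ_y = 0.577 × 250 = 144.25 MPa
  SF = τ_y/τ_max = 144.25 / 11.74 = 12.29
Final answer: (a) τ_max = 11.74 MPa, (b) SF = 12.29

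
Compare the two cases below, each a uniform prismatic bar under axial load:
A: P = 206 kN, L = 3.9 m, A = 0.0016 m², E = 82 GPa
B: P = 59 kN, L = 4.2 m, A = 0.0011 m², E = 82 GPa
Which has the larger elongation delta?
Model: a uniform prismatic bar under axial load, so delta = (P·L) / (A·E) (SI units).
  A: delta = (206000 × 3.9) / (0.0016 × (8.2 × 10¹⁰)) = 0.006123 m = 6.123 mm
  B: delta = (59000 × 4.2) / (0.0011 × (8.2 × 10¹⁰)) = 0.002747 m = 2.747 mm
6.123 mm > 2.747 mm, so A is larger.
Final answer: A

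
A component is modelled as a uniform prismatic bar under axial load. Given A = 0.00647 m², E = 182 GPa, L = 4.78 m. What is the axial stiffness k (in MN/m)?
Model: a uniform prismatic bar under axial load, so k = (A·E) / L.
Convert to SI units:
  E = 182 GPa = 1.82 × 10¹¹ Pa
Substitute:
  k = (0.00647 × (1.82 × 10¹¹)) / 4.78
  k = 2.463 × 10⁸ N/m
Convert: k = 2.463 × 10⁸ N/m = 246.3 MN/m
Final answer: k = 246.3 MN/m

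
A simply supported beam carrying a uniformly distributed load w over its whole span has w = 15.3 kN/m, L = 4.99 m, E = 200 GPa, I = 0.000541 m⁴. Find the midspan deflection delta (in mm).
Model: a simply supported beam carrying a uniformly distributed load w over its whole span, so delta = (5·w·L^4) / (384·E·I).
Convert to SI units:
  w = 15.3 kN/m = 15300 N/m
  E = 200 GPa = 2 × 10¹¹ Pa
Substitute:
  delta = (5 × 15300 × 4.99^4) / (384 × (2 × 10¹¹) × 0.000541)
  delta = 0.001142 m
Convert: delta = 0.001142 m = 1.142 mm
Final answer: delta = 1.142 mm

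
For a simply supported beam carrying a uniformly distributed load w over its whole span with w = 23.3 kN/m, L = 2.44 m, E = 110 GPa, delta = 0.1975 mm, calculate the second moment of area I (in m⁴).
Model: a simply supported beam carrying a uniformly distributed load w over its whole span, so delta = (5·w·L^4) / (384·E·I).
Solve for I: I = (5·w·L^4) / (384·delta·E).
Convert to SI units:
  w = 23.3 kN/m = 23300 N/m
  E = 110 GPa = 1.1 × 10¹¹ Pa
  delta = 0.1975 mm = 0.0001975 m
Substitute:
  I = (5 × 23300 × 2.44^4) / (384 × 0.0001975 × (1.1 × 10¹¹))
  I = 0.000495 m⁴
Final answer: I = 0.000495 m⁴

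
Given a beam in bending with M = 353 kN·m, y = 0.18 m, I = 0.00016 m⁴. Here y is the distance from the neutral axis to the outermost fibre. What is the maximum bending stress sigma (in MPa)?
Model: a beam in bending, so sigma = (M·y) / I.
Convert to SI units:
  M = 353 kN·m = 353000 N·m
Substitute:
  sigma = (353000 × 0.18) / 0.00016
  sigma = 3.971 × 10⁸ Pa
Convert: sigma = 3.971 × 10⁸ Pa = 397.1 MPa
Final answer: sigma = 397.1 MPa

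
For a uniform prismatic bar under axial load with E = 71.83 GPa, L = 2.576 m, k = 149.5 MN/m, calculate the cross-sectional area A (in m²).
Model: a uniform prismatic bar under axial load, so k = (A·E) / L.
Solve for A: A = (k·L) / E.
Convert to SI units:
  E = 71.83 GPa = 7.183 × 10¹⁰ Pa
  k = 149.5 MN/m = 1.495 × 10⁸ N/m
Substitute:
  A = ((1.495 × 10⁸) × 2.576) / (7.183 × 10¹⁰)
  A = 0.005361 m²
Final answer: A = 0.005361 m²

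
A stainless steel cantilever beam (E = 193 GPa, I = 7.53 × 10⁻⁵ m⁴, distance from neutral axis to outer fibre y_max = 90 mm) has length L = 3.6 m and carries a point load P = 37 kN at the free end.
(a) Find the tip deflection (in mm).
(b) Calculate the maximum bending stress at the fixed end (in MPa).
(a) Tip deflection of a cantilever with an end point load: δ = P·L^3 / (3·E·I). Convert P = 37 kN = 37000 N, E = 193 GPa = 1.93 × 10¹¹ Pa.
  δ = (37000 × 3.6^3) / (3 × (1.93 × 10¹¹) × (7.53 × 10⁻⁵)) = 0.03959 m = 39.59 mm
(b) Maximum bending moment at the fixed end: M = P·L = 37000 × 3.6 = 133200 N·m. Convert y_max = 90 mm = 0.09 m.
  σ = M·y_max / I = (133200 × 0.09) / (7.53 × 10⁻⁵) = 1.592 × 10⁸ Pa = 159.2 MPa
Final answer: (a) δ = 39.59 mm, (b) σ = 159.2 MPa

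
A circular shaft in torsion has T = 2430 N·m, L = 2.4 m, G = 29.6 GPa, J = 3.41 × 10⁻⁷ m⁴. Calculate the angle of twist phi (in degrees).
Model: a circular shaft in torsion, so phi = (T·L) / (G·J).
Convert to SI units:
  G = 29.6 GPa = 2.96 × 10¹⁰ Pa
Substitute:
  phi = (2430 × 2.4) / ((2.96 × 10¹⁰) × (3.41 × 10⁻⁷))
  phi = 0.5778 rad
Convert to degrees: phi = 0.5778 × 180/π = 33.11°
Final answer: phi = 33.11°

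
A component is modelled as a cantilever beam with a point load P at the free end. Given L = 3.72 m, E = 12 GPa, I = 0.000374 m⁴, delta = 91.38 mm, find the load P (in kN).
Model: a cantilever beam with a point load P at the free end, so delta = (P·L^3) / (3·E·I).
Solve for P: P = (3·delta·E·I) / L^3.
Convert to SI units:
  E = 12 GPa = 1.2 × 10¹⁰ Pa
  delta = 91.38 mm = 0.09138 m
Substitute:
  P = (3 × 0.09138 × (1.2 × 10¹⁰) × 0.000374) / 3.72^3
  P = 23900 N
Convert: P = 23900 N = 23.9 kN
Final answer: P = 23.9 kN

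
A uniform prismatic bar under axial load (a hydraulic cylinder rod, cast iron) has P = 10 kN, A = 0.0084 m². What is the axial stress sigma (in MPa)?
Model: a uniform prismatic bar under axial load, so sigma = P / A.
Convert to SI units:
  P = 10 kN = 10000 N
Substitute:
  sigma = 10000 / 0.0084
  sigma = 1.19 × 10⁶ Pa
Convert: sigma = 1.19 × 10⁶ Pa = 1.19 MPa
Final answer: sigma = 1.19 MPa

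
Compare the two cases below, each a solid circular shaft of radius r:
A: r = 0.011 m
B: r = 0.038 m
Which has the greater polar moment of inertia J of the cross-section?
Model: a solid circular shaft of radius r, so J = (π·r^4) / 2 (SI units).
  A: J = (π × 0.011^4) / 2 = 2.3 × 10⁻⁸ m⁴
  B: J = (π × 0.038^4) / 2 = 3.275 × 10⁻⁶ m⁴
3.275 × 10⁻⁶ m⁴ > 2.3 × 10⁻⁸ m⁴, so B is larger.
Final answer: B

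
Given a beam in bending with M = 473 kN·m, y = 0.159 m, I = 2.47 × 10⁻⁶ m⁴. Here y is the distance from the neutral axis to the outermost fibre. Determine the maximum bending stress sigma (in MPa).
Model: a beam in bending, so sigma = (M·y) / I.
Convert to SI units:
  M = 473 kN·m = 473000 N·m
Substitute:
  sigma = (473000 × 0.159) / (2.47 × 10⁻⁶)
  sigma = 3.045 × 10¹⁰ Pa
Convert: sigma = 3.045 × 10¹⁰ Pa = 30450 MPa
Final answer: sigma = 30450 MPa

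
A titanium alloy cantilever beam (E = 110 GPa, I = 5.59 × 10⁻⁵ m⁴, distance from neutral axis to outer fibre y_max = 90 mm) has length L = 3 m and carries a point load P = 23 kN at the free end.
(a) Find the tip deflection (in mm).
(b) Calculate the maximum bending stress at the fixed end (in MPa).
(a) Tip deflection of a cantilever with an end point load: δ = P·L^3 / (3·E·I). Convert P = 23 kN = 23000 N, E = 110 GPa = 1.1 × 10¹¹ Pa.
  δ = (23000 × 3^3) / (3 × (1.1 × 10¹¹) × (5.59 × 10⁻⁵)) = 0.03366 m = 33.66 mm
(b) Maximum bending moment at the fixed end: M = P·L = 23000 × 3 = 69000 N·m. Convert y_max = 90 mm = 0.09 m.
  σ = M·y_max / I = (69000 × 0.09) / (5.59 × 10⁻⁵) = 1.111 × 10⁸ Pa = 111.1 MPa
Final answer: (a) δ = 33.66 mm, (b) σ = 111.1 MPa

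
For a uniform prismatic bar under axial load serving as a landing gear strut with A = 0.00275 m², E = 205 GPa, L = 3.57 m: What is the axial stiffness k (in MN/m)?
Model: a uniform prismatic bar under axial load, so k = (A·E) / L.
Convert to SI units:
  E = 205 GPa = 2.05 × 10¹¹ Pa
Substitute:
  k = (0.00275 × (2.05 × 10¹¹)) / 3.57
  k = 1.579 × 10⁸ N/m
Convert: k = 1.579 × 10⁸ N/m = 157.9 MN/m
Final answer: k = 157.9 MN/m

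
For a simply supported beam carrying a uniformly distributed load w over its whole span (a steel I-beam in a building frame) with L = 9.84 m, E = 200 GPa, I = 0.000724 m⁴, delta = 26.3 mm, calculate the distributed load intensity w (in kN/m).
Model: a simply supported beam carrying a uniformly distributed load w over its whole span, so delta = (5·w·L^4) / (384·E·I).
Solve for w: w = (384·delta·E·I) / (5·L^4).
Convert to SI units:
  E = 200 GPa = 2 × 10¹¹ Pa
  delta = 26.3 mm = 0.0263 m
Substitute:
  w = (384 × 0.0263 × (2 × 10¹¹) × 0.000724) / (5 × 9.84^4)
  w = 31200 N/m
Convert: w = 31200 N/m = 31.2 kN/m
Final answer: w = 31.2 kN/m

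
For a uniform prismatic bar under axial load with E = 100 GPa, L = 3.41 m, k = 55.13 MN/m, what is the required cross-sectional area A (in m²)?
Model: a uniform prismatic bar under axial load, so k = (A·E) / L.
Solve for A: A = (k·L) / E.
Convert to SI units:
  E = 100 GPa = 1 × 10¹¹ Pa
  k = 55.13 MN/m = 5.513 × 10⁷ N/m
Substitute:
  A = ((5.513 × 10⁷) × 3.41) / (1 × 10¹¹)
  A = 0.00188 m²
Final answer: A = 0.00188 m²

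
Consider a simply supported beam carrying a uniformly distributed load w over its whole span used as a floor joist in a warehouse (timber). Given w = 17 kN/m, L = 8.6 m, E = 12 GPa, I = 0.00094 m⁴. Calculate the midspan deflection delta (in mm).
Model: a simply supported beam carrying a uniformly distributed load w over its whole span, so delta = (5·w·L^4) / (384·E·I).
Convert to SI units:
  w = 17 kN/m = 17000 N/m
  E = 12 GPa = 1.2 × 10¹⁰ Pa
Substitute:
  delta = (5 × 17000 × 8.6^4) / (384 × (1.2 × 10¹⁰) × 0.00094)
  delta = 0.1073 m
Convert: delta = 0.1073 m = 107.3 mm
Final answer: delta = 107.3 mm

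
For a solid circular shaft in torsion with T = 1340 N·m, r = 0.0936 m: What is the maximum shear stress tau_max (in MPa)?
Model: a solid circular shaft in torsion, so tau_max = (2·T) / (π·r^3).
Substitute:
  tau_max = (2 × 1340) / (π × 0.0936^3)
  tau_max = 1.04 × 10⁶ Pa
Convert: tau_max = 1.04 × 10⁶ Pa = 1.04 MPa
Final answer: tau_max = 1.04 MPa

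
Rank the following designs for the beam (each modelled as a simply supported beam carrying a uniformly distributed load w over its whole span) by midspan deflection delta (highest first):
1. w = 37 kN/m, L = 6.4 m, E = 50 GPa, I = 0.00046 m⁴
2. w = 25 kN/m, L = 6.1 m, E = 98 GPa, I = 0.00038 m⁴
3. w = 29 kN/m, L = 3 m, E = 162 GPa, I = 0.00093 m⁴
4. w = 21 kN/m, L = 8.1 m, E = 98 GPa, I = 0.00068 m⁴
Model: a simply supported beam carrying a uniformly distributed load w over its whole span, so delta = (5·w·L^4) / (384·E·I) (SI units).
  Case 1: delta = (5 × 37000 × 6.4^4) / (384 × (5 × 10¹⁰) × 0.00046) = 0.03514 m = 35.14 mm
  Case 2: delta = (5 × 25000 × 6.1^4) / (384 × (9.8 × 10¹⁰) × 0.00038) = 0.0121 m = 12.1 mm
  Case 3: delta = (5 × 29000 × 3^4) / (384 × (1.62 × 10¹¹) × 0.00093) = 0.000203 m = 0.203 mm
  Case 4: delta = (5 × 21000 × 8.1^4) / (384 × (9.8 × 10¹⁰) × 0.00068) = 0.01766 m = 17.66 mm
Ordering: 35.14 mm (case 1) > 17.66 mm (case 4) > 12.1 mm (case 2) > 0.203 mm (case 3)
Final answer: 1, 4, 2, 3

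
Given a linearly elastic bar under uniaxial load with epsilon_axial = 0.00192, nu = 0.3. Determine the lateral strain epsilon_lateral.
Model: a linearly elastic bar under uniaxial load, so epsilon_lateral = -nu·epsilon_axial.
Substitute:
  epsilon_lateral = -(0.3 × 0.00192)
  epsilon_lateral = -0.000576
Final answer: epsilon_lateral = -0.000576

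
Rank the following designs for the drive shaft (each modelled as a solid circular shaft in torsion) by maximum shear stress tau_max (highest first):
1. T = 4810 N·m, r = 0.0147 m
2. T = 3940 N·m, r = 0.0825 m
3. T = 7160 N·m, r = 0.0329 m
Model: a solid circular shaft in torsion, so tau_max = (2·T) / (π·r^3) (SI units).
  Case 1: tau_max = (2 × 4810) / (π × 0.0147^3) = 9.64 × 10⁸ Pa = 964 MPa
  Case 2: tau_max = (2 × 3940) / (π × 0.0825^3) = 4.467 × 10⁶ Pa = 4.467 MPa
  Case 3: tau_max = (2 × 7160) / (π × 0.0329^3) = 1.28 × 10⁸ Pa = 128 MPa
Ordering: 964 MPa (case 1) > 128 MPa (case 3) > 4.467 MPa (case 2)
Final answer: 1, 3, 2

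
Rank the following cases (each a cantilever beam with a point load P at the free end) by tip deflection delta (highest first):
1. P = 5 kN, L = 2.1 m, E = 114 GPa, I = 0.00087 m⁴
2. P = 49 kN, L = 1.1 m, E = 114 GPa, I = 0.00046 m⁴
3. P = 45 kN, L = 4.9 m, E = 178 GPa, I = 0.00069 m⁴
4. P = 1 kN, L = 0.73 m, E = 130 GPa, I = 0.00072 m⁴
Model: a cantilever beam with a point load P at the free end, so delta = (P·L^3) / (3·E·I) (SI units).
  Case 1: delta = (5000 × 2.1^3) / (3 × (1.14 × 10¹¹) × 0.00087) = 0.0001556 m = 0.1556 mm
  Case 2: delta = (49000 × 1.1^3) / (3 × (1.14 × 10¹¹) × 0.00046) = 0.0004146 m = 0.4146 mm
  Case 3: delta = (45000 × 4.9^3) / (3 × (1.78 × 10¹¹) × 0.00069) = 0.01437 m = 14.37 mm
  Case 4: delta = (1000 × 0.73^3) / (3 × (1.3 × 10¹¹) × 0.00072) = 1.385 × 10⁻⁶ m = 0.001385 mm
Ordering: 14.37 mm (case 3) > 0.4146 mm (case 2) > 0.1556 mm (case 1) > 0.001385 mm (case 4)
Final answer: 3, 2, 1, 4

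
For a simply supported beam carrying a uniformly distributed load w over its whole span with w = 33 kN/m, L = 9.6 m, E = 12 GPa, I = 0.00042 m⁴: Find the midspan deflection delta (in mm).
Model: a simply supported beam carrying a uniformly distributed load w over its whole span, so delta = (5·w·L^4) / (384·E·I).
Convert to SI units:
  w = 33 kN/m = 33000 N/m
  E = 12 GPa = 1.2 × 10¹⁰ Pa
Substitute:
  delta = (5 × 33000 × 9.6^4) / (384 × (1.2 × 10¹⁰) × 0.00042)
  delta = 0.7241 m
Convert: delta = 0.7241 m = 724.1 mm
Final answer: delta = 724.1 mm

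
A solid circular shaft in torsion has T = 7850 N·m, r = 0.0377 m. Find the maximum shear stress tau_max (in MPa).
Model: a solid circular shaft in torsion, so tau_max = (2·T) / (π·r^3).
Substitute:
  tau_max = (2 × 7850) / (π × 0.0377^3)
  tau_max = 9.327 × 10⁷ Pa
Convert: tau_max = 9.327 × 10⁷ Pa = 93.27 MPa
Final answer: tau_max = 93.27 MPa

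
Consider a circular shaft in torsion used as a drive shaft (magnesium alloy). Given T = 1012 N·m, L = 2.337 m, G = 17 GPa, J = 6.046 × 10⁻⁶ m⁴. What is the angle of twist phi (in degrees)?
Model: a circular shaft in torsion, so phi = (T·L) / (G·J).
Convert to SI units:
  G = 17 GPa = 1.7 × 10¹⁰ Pa
Substitute:
  phi = (1012 × 2.337) / ((1.7 × 10¹⁰) × (6.046 × 10⁻⁶))
  phi = 0.02301 rad
Convert to degrees: phi = 0.02301 × 180/π = 1.318°
Final answer: phi = 1.318°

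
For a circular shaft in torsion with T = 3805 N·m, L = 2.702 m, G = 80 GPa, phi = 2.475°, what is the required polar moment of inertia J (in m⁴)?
Model: a circular shaft in torsion, so phi = (T·L) / (G·J).
Solve for J: J = (T·L) / (phi·G).
Convert to SI units:
  G = 80 GPa = 8 × 10¹⁰ Pa
  phi = 2.475° = 0.0432 rad
Substitute:
  J = (3805 × 2.702) / (0.0432 × (8 × 10¹⁰))
  J = 2.975 × 10⁻⁶ m⁴
Final answer: J = 2.975 × 10⁻⁶ m⁴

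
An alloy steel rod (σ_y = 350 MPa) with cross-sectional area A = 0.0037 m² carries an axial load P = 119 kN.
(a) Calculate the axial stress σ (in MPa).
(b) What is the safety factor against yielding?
(a) Axial stress σ = P/A. Convert P = 119 kN = 119000 N.
  σ = 119000 / 0.0037 = 3.216 × 10⁷ Pa = 32.16 MPa
(b) Safety factor SF = σ_y/σ = 350 / 32.16 = 10.88
Final answer: (a) σ = 32.16 MPa, (b) SF = 10.88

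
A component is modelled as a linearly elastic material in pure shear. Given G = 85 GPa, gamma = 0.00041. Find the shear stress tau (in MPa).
Model: a linearly elastic material in pure shear, so tau = G·gamma.
Convert to SI units:
  G = 85 GPa = 8.5 × 10¹⁰ Pa
Substitute:
  tau = (8.5 × 10¹⁰) × 0.00041
  tau = 3.485 × 10⁷ Pa
Convert: tau = 3.485 × 10⁷ Pa = 34.85 MPa
Final answer: tau = 34.85 MPa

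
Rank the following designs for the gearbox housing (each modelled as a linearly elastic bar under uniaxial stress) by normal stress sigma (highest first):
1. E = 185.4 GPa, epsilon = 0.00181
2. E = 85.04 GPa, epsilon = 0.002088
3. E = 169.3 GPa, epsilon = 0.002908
Model: a linearly elastic bar under uniaxial stress, so sigma = E·epsilon (SI units).
  Case 1: sigma = (1.854 × 10¹¹) × 0.00181 = 3.356 × 10⁸ Pa = 335.6 MPa
  Case 2: sigma = (8.504 × 10¹⁰) × 0.002088 = 1.776 × 10⁸ Pa = 177.6 MPa
  Case 3: sigma = (1.693 × 10¹¹) × 0.002908 = 4.923 × 10⁸ Pa = 492.3 MPa
Ordering: 492.3 MPa (case 3) > 335.6 MPa (case 1) > 177.6 MPa (case 2)
Final answer: 3, 1, 2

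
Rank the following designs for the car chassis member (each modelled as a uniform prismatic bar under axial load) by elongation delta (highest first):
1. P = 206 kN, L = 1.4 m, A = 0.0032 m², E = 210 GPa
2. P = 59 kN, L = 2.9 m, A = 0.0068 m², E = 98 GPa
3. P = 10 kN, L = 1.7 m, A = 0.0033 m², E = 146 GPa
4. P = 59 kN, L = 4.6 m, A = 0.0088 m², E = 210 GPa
Model: a uniform prismatic bar under axial load, so delta = (P·L) / (A·E) (SI units).
  Case 1: delta = (206000 × 1.4) / (0.0032 × (2.1 × 10¹¹)) = 0.0004292 m = 0.4292 mm
  Case 2: delta = (59000 × 2.9) / (0.0068 × (9.8 × 10¹⁰)) = 0.0002568 m = 0.2568 mm
  Case 3: delta = (10000 × 1.7) / (0.0033 × (1.46 × 10¹¹)) = 3.528 × 10⁻⁵ m = 0.03528 mm
  Case 4: delta = (59000 × 4.6) / (0.0088 × (2.1 × 10¹¹)) = 0.0001469 m = 0.1469 mm
Ordering: 0.4292 mm (case 1) > 0.2568 mm (case 2) > 0.1469 mm (case 4) > 0.03528 mm (case 3)
Final answer: 1, 2, 4, 3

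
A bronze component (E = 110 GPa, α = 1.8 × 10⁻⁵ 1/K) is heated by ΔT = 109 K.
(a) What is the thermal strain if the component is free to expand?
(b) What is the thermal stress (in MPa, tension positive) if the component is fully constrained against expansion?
(a) Free thermal strain ε_th = α·ΔT = (1.8 × 10⁻⁵) × 109 = 0.001962
(b) Fully constrained, the expansion is suppressed, so σ = -E·α·ΔT. Convert E = 110 GPa = 1.1 × 10¹¹ Pa.
  σ = -(1.1 × 10¹¹) × (1.8 × 10⁻⁵) × 109 = -2.158 × 10⁸ Pa = -215.8 MPa (compressive)
Final answer: (a) ε_th = 0.001962, (b) σ = -215.8 MPa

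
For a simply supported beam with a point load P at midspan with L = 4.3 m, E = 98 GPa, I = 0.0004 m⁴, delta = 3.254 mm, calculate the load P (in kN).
Model: a simply supported beam with a point load P at midspan, so delta = (P·L^3) / (48·E·I).
Solve for P: P = (48·delta·E·I) / L^3.
Convert to SI units:
  E = 98 GPa = 9.8 × 10¹⁰ Pa
  delta = 3.254 mm = 0.003254 m
Substitute:
  P = (48 × 0.003254 × (9.8 × 10¹⁰) × 0.0004) / 4.3^3
  P = 77010 N
Convert: P = 77010 N = 77.01 kN
Final answer: P = 77.01 kN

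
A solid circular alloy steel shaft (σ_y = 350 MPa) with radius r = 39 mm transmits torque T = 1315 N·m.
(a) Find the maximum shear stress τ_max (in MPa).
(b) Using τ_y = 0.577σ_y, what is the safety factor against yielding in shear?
(a) For a solid circular shaft, τ_max = T·r/J with J = π·r^4/2, i.e. τ_max = 2·T / (π·r^3). Convert r = 39 mm = 0.039 m.
  τ_max = (2 × 1315) / (π × 0.039^3) = 1.411 × 10⁷ Pa = 14.11 MPa
(b) τ_y = 0.577 × 350 = 201.95 MPa
  SF = τ_y/τ_max = 201.95 / 14.11 = 14.31
Final answer: (a) τ_max = 14.11 MPa, (b) SF = 14.31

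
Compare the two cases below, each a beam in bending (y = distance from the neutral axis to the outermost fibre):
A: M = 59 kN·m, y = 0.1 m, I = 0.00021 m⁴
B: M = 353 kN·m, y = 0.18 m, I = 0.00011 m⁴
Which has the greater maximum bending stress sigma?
Model: a beam in bending (y = distance from the neutral axis to the outermost fibre), so sigma = (M·y) / I (SI units).
  A: sigma = (59000 × 0.1) / 0.00021 = 2.81 × 10⁷ Pa = 28.1 MPa
  B: sigma = (353000 × 0.18) / 0.00011 = 5.776 × 10⁸ Pa = 577.6 MPa
577.6 MPa > 28.1 MPa, so B is larger.
Final answer: B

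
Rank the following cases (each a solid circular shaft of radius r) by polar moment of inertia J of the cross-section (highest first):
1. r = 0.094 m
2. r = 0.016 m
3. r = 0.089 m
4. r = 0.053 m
Model: a solid circular shaft of radius r, so J = (π·r^4) / 2 (SI units).
  Case 1: J = (π × 0.094^4) / 2 = 0.0001226 m⁴
  Case 2: J = (π × 0.016^4) / 2 = 1.029 × 10⁻⁷ m⁴
  Case 3: J = (π × 0.089^4) / 2 = 9.856 × 10⁻⁵ m⁴
  Case 4: J = (π × 0.053^4) / 2 = 1.239 × 10⁻⁵ m⁴
Ordering: 0.0001226 m⁴ (case 1) > 9.856 × 10⁻⁵ m⁴ (case 3) > 1.239 × 10⁻⁵ m⁴ (case 4) > 1.029 × 10⁻⁷ m⁴ (case 2)
Final answer: 1, 3, 4, 2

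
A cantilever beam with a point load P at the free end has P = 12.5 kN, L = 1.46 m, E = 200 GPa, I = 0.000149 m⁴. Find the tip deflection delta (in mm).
Model: a cantilever beam with a point load P at the free end, so delta = (P·L^3) / (3·E·I).
Convert to SI units:
  P = 12.5 kN = 12500 N
  E = 200 GPa = 2 × 10¹¹ Pa
Substitute:
  delta = (12500 × 1.46^3) / (3 × (2 × 10¹¹) × 0.000149)
  delta = 0.0004351 m
Convert: delta = 0.0004351 m = 0.4351 mm
Final answer: delta = 0.4351 mm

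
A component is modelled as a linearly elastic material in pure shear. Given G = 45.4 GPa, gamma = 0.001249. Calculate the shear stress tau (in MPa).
Model: a linearly elastic material in pure shear, so tau = G·gamma.
Convert to SI units:
  G = 45.4 GPa = 4.54 × 10¹⁰ Pa
Substitute:
  tau = (4.54 × 10¹⁰) × 0.001249
  tau = 5.67 × 10⁷ Pa
Convert: tau = 5.67 × 10⁷ Pa = 56.7 MPa
Final answer: tau = 56.7 MPa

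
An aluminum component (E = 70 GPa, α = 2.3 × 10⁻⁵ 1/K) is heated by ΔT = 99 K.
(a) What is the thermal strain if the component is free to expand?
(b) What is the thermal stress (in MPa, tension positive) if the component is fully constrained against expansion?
(a) Free thermal strain ε_th = α·ΔT = (2.3 × 10⁻⁵) × 99 = 0.002277
(b) Fully constrained, the expansion is suppressed, so σ = -E·α·ΔT. Convert E = 70 GPa = 7 × 10¹⁰ Pa.
  σ = -(7 × 10¹⁰) × (2.3 × 10⁻⁵) × 99 = -1.594 × 10⁸ Pa = -159.4 MPa (compressive)
Final answer: (a) ε_th = 0.002277, (b) σ = -159.4 MPa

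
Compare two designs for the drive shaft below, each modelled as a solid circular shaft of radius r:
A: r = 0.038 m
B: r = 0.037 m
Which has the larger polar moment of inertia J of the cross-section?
Model: a solid circular shaft of radius r, so J = (π·r^4) / 2 (SI units).
  A: J = (π × 0.038^4) / 2 = 3.275 × 10⁻⁶ m⁴
  B: J = (π × 0.037^4) / 2 = 2.944 × 10⁻⁶ m⁴
3.275 × 10⁻⁶ m⁴ > 2.944 × 10⁻⁶ m⁴, so A is larger.
Final answer: A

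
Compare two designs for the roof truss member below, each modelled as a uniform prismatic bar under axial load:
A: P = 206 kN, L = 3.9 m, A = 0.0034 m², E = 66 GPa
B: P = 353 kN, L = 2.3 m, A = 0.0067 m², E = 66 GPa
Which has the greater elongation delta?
Model: a uniform prismatic bar under axial load, so delta = (P·L) / (A·E) (SI units).
  A: delta = (206000 × 3.9) / (0.0034 × (6.6 × 10¹⁰)) = 0.00358 m = 3.58 mm
  B: delta = (353000 × 2.3) / (0.0067 × (6.6 × 10¹⁰)) = 0.001836 m = 1.836 mm
3.58 mm > 1.836 mm, so A is larger.
Final answer: A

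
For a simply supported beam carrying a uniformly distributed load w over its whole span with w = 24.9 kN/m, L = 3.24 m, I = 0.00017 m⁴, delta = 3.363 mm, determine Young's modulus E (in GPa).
Model: a simply supported beam carrying a uniformly distributed load w over its whole span, so delta = (5·w·L^4) / (384·E·I).
Solve for E: E = (5·w·L^4) / (384·delta·I).
Convert to SI units:
  w = 24.9 kN/m = 24900 N/m
  delta = 3.363 mm = 0.003363 m
Substitute:
  E = (5 × 24900 × 3.24^4) / (384 × 0.003363 × 0.00017)
  E = 6.249 × 10¹⁰ Pa
Convert: E = 6.249 × 10¹⁰ Pa = 62.49 GPa
Final answer: E = 62.49 GPa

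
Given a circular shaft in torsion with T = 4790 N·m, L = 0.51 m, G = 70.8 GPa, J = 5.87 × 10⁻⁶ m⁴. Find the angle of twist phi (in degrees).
Model: a circular shaft in torsion, so phi = (T·L) / (G·J).
Convert to SI units:
  G = 70.8 GPa = 7.08 × 10¹⁰ Pa
Substitute:
  phi = (4790 × 0.51) / ((7.08 × 10¹⁰) × (5.87 × 10⁻⁶))
  phi = 0.005878 rad
Convert to degrees: phi = 0.005878 × 180/π = 0.3368°
Final answer: phi = 0.3368°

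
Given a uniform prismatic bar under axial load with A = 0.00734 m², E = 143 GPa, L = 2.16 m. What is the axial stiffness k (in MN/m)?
Model: a uniform prismatic bar under axial load, so k = (A·E) / L.
Convert to SI units:
  E = 143 GPa = 1.43 × 10¹¹ Pa
Substitute:
  k = (0.00734 × (1.43 × 10¹¹)) / 2.16
  k = 4.859 × 10⁸ N/m
Convert: k = 4.859 × 10⁸ N/m = 485.9 MN/m
Final answer: k = 485.9 MN/m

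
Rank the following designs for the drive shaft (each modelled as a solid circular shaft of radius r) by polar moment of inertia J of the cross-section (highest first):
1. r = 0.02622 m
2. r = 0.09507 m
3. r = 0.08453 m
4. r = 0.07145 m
Model: a solid circular shaft of radius r, so J = (π·r^4) / 2 (SI units).
  Case 1: J = (π × 0.02622^4) / 2 = 7.424 × 10⁻⁷ m⁴
  Case 2: J = (π × 0.09507^4) / 2 = 0.0001283 m⁴
  Case 3: J = (π × 0.08453^4) / 2 = 8.02 × 10⁻⁵ m⁴
  Case 4: J = (π × 0.07145^4) / 2 = 4.094 × 10⁻⁵ m⁴
Ordering: 0.0001283 m⁴ (case 2) > 8.02 × 10⁻⁵ m⁴ (case 3) > 4.094 × 10⁻⁵ m⁴ (case 4) > 7.424 × 10⁻⁷ m⁴ (case 1)
Final answer: 2, 3, 4, 1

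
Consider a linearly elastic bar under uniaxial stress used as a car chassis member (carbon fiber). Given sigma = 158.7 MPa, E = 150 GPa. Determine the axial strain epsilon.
Model: a linearly elastic bar under uniaxial stress, so epsilon = sigma / E.
Convert to SI units:
  sigma = 158.7 MPa = 1.587 × 10⁸ Pa
  E = 150 GPa = 1.5 × 10¹¹ Pa
Substitute:
  epsilon = (1.587 × 10⁸) / (1.5 × 10¹¹)
  epsilon = 0.001058
Final answer: epsilon = 0.001058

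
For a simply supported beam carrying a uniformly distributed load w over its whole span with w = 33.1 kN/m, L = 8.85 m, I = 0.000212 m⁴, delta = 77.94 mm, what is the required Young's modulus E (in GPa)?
Model: a simply supported beam carrying a uniformly distributed load w over its whole span, so delta = (5·w·L^4) / (384·E·I).
Solve for E: E = (5·w·L^4) / (384·delta·I).
Convert to SI units:
  w = 33.1 kN/m = 33100 N/m
  delta = 77.94 mm = 0.07794 m
Substitute:
  E = (5 × 33100 × 8.85^4) / (384 × 0.07794 × 0.000212)
  E = 1.6 × 10¹¹ Pa
Convert: E = 1.6 × 10¹¹ Pa = 160 GPa
Final answer: E = 160 GPa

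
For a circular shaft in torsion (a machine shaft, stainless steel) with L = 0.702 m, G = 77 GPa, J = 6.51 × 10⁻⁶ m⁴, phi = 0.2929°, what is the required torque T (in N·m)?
Model: a circular shaft in torsion, so phi = (T·L) / (G·J).
Solve for T: T = (phi·G·J) / L.
Convert to SI units:
  G = 77 GPa = 7.7 × 10¹⁰ Pa
  phi = 0.2929° = 0.005112 rad
Substitute:
  T = (0.005112 × (7.7 × 10¹⁰) × (6.51 × 10⁻⁶)) / 0.702
  T = 3650 N·m
Final answer: T = 3650 N·m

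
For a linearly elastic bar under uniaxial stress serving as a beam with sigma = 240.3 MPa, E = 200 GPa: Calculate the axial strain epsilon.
Model: a linearly elastic bar under uniaxial stress, so epsilon = sigma / E.
Convert to SI units:
  sigma = 240.3 MPa = 2.403 × 10⁸ Pa
  E = 200 GPa = 2 × 10¹¹ Pa
Substitute:
  epsilon = (2.403 × 10⁸) / (2 × 10¹¹)
  epsilon = 0.001201
Final answer: epsilon = 0.001201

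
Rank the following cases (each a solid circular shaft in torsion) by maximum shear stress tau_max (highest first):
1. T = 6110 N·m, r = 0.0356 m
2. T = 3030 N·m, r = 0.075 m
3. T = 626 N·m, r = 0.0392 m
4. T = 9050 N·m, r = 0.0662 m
Model: a solid circular shaft in torsion, so tau_max = (2·T) / (π·r^3) (SI units).
  Case 1: tau_max = (2 × 6110) / (π × 0.0356^3) = 8.621 × 10⁷ Pa = 86.21 MPa
  Case 2: tau_max = (2 × 3030) / (π × 0.075^3) = 4.572 × 10⁶ Pa = 4.572 MPa
  Case 3: tau_max = (2 × 626) / (π × 0.0392^3) = 6.616 × 10⁶ Pa = 6.616 MPa
  Case 4: tau_max = (2 × 9050) / (π × 0.0662^3) = 1.986 × 10⁷ Pa = 19.86 MPa
Ordering: 86.21 MPa (case 1) > 19.86 MPa (case 4) > 6.616 MPa (case 3) > 4.572 MPa (case 2)
Final answer: 1, 4, 3, 2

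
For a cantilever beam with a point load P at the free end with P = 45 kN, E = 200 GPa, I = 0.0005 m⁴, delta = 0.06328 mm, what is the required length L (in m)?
Model: a cantilever beam with a point load P at the free end, so delta = (P·L^3) / (3·E·I).
Solve for L: L = ((3·delta·E·I) / P)^(1/3).
Convert to SI units:
  P = 45 kN = 45000 N
  E = 200 GPa = 2 × 10¹¹ Pa
  delta = 0.06328 mm = 6.328 × 10⁻⁵ m
Substitute:
  L = ((3 × (6.328 × 10⁻⁵) × (2 × 10¹¹) × 0.0005) / 45000)^(1/3)
  L = 0.75 m
Final answer: L = 0.75 m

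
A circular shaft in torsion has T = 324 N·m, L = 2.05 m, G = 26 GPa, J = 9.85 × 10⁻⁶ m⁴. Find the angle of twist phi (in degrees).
Model: a circular shaft in torsion, so phi = (T·L) / (G·J).
Convert to SI units:
  G = 26 GPa = 2.6 × 10¹⁰ Pa
Substitute:
  phi = (324 × 2.05) / ((2.6 × 10¹⁰) × (9.85 × 10⁻⁶))
  phi = 0.002594 rad
Convert to degrees: phi = 0.002594 × 180/π = 0.1486°
Final answer: phi = 0.1486°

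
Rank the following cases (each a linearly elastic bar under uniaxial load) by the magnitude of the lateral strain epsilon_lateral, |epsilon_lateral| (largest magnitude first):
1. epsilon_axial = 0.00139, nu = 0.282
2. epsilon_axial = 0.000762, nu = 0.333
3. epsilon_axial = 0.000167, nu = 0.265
Model: a linearly elastic bar under uniaxial load, so epsilon_lateral = -nu·epsilon_axial (SI units).
  Case 1: epsilon_lateral = -(0.282 × 0.00139) = -0.000392
  Case 2: epsilon_lateral = -(0.333 × 0.000762) = -0.0002537
  Case 3: epsilon_lateral = -(0.265 × 0.000167) = -4.426 × 10⁻⁵
Ordering by |epsilon_lateral|: 0.000392 (case 1) > 0.0002537 (case 2) > 4.426 × 10⁻⁵ (case 3)
Final answer: 1, 2, 3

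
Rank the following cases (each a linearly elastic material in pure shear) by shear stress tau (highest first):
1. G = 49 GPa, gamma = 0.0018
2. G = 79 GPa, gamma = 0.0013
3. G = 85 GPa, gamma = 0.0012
Model: a linearly elastic material in pure shear, so tau = G·gamma (SI units).
  Case 1: tau = (4.9 × 10¹⁰) × 0.0018 = 8.82 × 10⁷ Pa = 88.2 MPa
  Case 2: tau = (7.9 × 10¹⁰) × 0.0013 = 1.027 × 10⁸ Pa = 102.7 MPa
  Case 3: tau = (8.5 × 10¹⁰) × 0.0012 = 1.02 × 10⁸ Pa = 102 MPa
Ordering: 102.7 MPa (case 2) > 102 MPa (case 3) > 88.2 MPa (case 1)
Final answer: 2, 3, 1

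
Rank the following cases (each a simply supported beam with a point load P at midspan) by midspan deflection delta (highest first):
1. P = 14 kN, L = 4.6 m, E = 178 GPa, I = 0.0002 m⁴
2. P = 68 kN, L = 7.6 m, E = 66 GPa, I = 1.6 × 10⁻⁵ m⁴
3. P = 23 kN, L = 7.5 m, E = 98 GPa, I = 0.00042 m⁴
Model: a simply supported beam with a point load P at midspan, so delta = (P·L^3) / (48·E·I) (SI units).
  Case 1: delta = (14000 × 4.6^3) / (48 × (1.78 × 10¹¹) × 0.0002) = 0.0007975 m = 0.7975 mm
  Case 2: delta = (68000 × 7.6^3) / (48 × (6.6 × 10¹⁰) × (1.6 × 10⁻⁵)) = 0.5889 m = 588.9 mm
  Case 3: delta = (23000 × 7.5^3) / (48 × (9.8 × 10¹⁰) × 0.00042) = 0.004911 m = 4.911 mm
Ordering: 588.9 mm (case 2) > 4.911 mm (case 3) > 0.7975 mm (case 1)
Final answer: 2, 3, 1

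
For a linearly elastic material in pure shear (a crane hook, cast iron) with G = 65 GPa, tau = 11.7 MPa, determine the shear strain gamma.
Model: a linearly elastic material in pure shear, so tau = G·gamma.
Solve for gamma: gamma = tau / G.
Convert to SI units:
  G = 65 GPa = 6.5 × 10¹⁰ Pa
  tau = 11.7 MPa = 1.17 × 10⁷ Pa
Substitute:
  gamma = (1.17 × 10⁷) / (6.5 × 10¹⁰)
  gamma = 0.00018
Final answer: gamma = 0.00018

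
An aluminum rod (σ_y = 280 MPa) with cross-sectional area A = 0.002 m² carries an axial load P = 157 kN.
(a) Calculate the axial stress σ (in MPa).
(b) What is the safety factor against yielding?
(a) Axial stress σ = P/A. Convert P = 157 kN = 157000 N.
  σ = 157000 / 0.002 = 7.85 × 10⁷ Pa = 78.5 MPa
(b) Safety factor SF = σ_y/σ = 280 / 78.5 = 3.567
Final answer: (a) σ = 78.5 MPa, (b) SF = 3.567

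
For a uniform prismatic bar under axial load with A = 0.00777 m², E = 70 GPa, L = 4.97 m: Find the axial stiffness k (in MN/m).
Model: a uniform prismatic bar under axial load, so k = (A·E) / L.
Convert to SI units:
  E = 70 GPa = 7 × 10¹⁰ Pa
Substitute:
  k = (0.00777 × (7 × 10¹⁰)) / 4.97
  k = 1.094 × 10⁸ N/m
Convert: k = 1.094 × 10⁸ N/m = 109.4 MN/m
Final answer: k = 109.4 MN/m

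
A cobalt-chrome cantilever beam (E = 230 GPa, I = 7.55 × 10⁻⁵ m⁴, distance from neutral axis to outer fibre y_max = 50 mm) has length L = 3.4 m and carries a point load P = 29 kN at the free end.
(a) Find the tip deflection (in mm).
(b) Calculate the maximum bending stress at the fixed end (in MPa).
(a) Tip deflection of a cantilever with an end point load: δ = P·L^3 / (3·E·I). Convert P = 29 kN = 29000 N, E = 230 GPa = 2.3 × 10¹¹ Pa.
  δ = (29000 × 3.4^3) / (3 × (2.3 × 10¹¹) × (7.55 × 10⁻⁵)) = 0.02188 m = 21.88 mm
(b) Maximum bending moment at the fixed end: M = P·L = 29000 × 3.4 = 98600 N·m. Convert y_max = 50 mm = 0.05 m.
  σ = M·y_max / I = (98600 × 0.05) / (7.55 × 10⁻⁵) = 6.53 × 10⁷ Pa = 65.3 MPa
Final answer: (a) δ = 21.88 mm, (b) σ = 65.3 MPa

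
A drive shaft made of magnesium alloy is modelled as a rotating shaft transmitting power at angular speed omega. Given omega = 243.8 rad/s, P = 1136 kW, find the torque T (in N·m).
Model: a rotating shaft transmitting power at angular speed omega, so P = T·omega.
Solve for T: T = P / omega.
Convert to SI units:
  P = 1136 kW = 1.136 × 10⁶ W
Substitute:
  T = (1.136 × 10⁶) / 243.8
  T = 4660 N·m
Final answer: T = 4660 N·m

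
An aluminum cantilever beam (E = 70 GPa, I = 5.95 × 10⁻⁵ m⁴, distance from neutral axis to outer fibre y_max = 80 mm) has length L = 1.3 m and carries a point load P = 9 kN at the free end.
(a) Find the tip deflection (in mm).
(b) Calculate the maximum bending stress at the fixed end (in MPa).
(a) Tip deflection of a cantilever with an end point load: δ = P·L^3 / (3·E·I). Convert P = 9 kN = 9000 N, E = 70 GPa = 7 × 10¹⁰ Pa.
  δ = (9000 × 1.3^3) / (3 × (7 × 10¹⁰) × (5.95 × 10⁻⁵)) = 0.001582 m = 1.582 mm
(b) Maximum bending moment at the fixed end: M = P·L = 9000 × 1.3 = 11700 N·m. Convert y_max = 80 mm = 0.08 m.
  σ = M·y_max / I = (11700 × 0.08) / (5.95 × 10⁻⁵) = 1.573 × 10⁷ Pa = 15.73 MPa
Final answer: (a) δ = 1.582 mm, (b) σ = 15.73 MPa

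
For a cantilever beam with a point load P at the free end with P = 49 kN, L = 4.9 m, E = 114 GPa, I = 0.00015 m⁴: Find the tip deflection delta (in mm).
Model: a cantilever beam with a point load P at the free end, so delta = (P·L^3) / (3·E·I).
Convert to SI units:
  P = 49 kN = 49000 N
  E = 114 GPa = 1.14 × 10¹¹ Pa
Substitute:
  delta = (49000 × 4.9^3) / (3 × (1.14 × 10¹¹) × 0.00015)
  delta = 0.1124 m
Convert: delta = 0.1124 m = 112.4 mm
Final answer: delta = 112.4 mm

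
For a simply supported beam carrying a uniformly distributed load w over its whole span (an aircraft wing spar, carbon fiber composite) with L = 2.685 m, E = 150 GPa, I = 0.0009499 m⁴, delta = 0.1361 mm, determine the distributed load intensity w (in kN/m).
Model: a simply supported beam carrying a uniformly distributed load w over its whole span, so delta = (5·w·L^4) / (384·E·I).
Solve for w: w = (384·delta·E·I) / (5·L^4).
Convert to SI units:
  E = 150 GPa = 1.5 × 10¹¹ Pa
  delta = 0.1361 mm = 0.0001361 m
Substitute:
  w = (384 × 0.0001361 × (1.5 × 10¹¹) × 0.0009499) / (5 × 2.685^4)
  w = 28660 N/m
Convert: w = 28660 N/m = 28.66 kN/m
Final answer: w = 28.66 kN/m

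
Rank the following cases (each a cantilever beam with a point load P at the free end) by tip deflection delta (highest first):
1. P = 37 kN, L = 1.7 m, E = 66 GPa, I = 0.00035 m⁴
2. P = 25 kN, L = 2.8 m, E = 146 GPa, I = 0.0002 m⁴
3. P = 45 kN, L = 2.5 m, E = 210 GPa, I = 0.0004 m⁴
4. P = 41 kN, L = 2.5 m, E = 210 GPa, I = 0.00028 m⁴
Model: a cantilever beam with a point load P at the free end, so delta = (P·L^3) / (3·E·I) (SI units).
  Case 1: delta = (37000 × 1.7^3) / (3 × (6.6 × 10¹⁰) × 0.00035) = 0.002623 m = 2.623 mm
  Case 2: delta = (25000 × 2.8^3) / (3 × (1.46 × 10¹¹) × 0.0002) = 0.006265 m = 6.265 mm
  Case 3: delta = (45000 × 2.5^3) / (3 × (2.1 × 10¹¹) × 0.0004) = 0.00279 m = 2.79 mm
  Case 4: delta = (41000 × 2.5^3) / (3 × (2.1 × 10¹¹) × 0.00028) = 0.003632 m = 3.632 mm
Ordering: 6.265 mm (case 2) > 3.632 mm (case 4) > 2.79 mm (case 3) > 2.623 mm (case 1)
Final answer: 2, 4, 3, 1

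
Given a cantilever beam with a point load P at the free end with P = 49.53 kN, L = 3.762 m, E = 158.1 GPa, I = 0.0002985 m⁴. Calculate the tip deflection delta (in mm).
Model: a cantilever beam with a point load P at the free end, so delta = (P·L^3) / (3·E·I).
Convert to SI units:
  P = 49.53 kN = 49530 N
  E = 158.1 GPa = 1.581 × 10¹¹ Pa
Substitute:
  delta = (49530 × 3.762^3) / (3 × (1.581 × 10¹¹) × 0.0002985)
  delta = 0.01863 m
Convert: delta = 0.01863 m = 18.63 mm
Final answer: delta = 18.63 mm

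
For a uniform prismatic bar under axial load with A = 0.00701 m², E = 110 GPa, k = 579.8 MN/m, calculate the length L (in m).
Model: a uniform prismatic bar under axial load, so k = (A·E) / L.
Solve for L: L = (A·E) / k.
Convert to SI units:
  E = 110 GPa = 1.1 × 10¹¹ Pa
  k = 579.8 MN/m = 5.798 × 10⁸ N/m
Substitute:
  L = (0.00701 × (1.1 × 10¹¹)) / (5.798 × 10⁸)
  L = 1.33 m
Final answer: L = 1.33 m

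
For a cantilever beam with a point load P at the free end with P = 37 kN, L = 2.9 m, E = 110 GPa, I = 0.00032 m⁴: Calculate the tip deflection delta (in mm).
Model: a cantilever beam with a point load P at the free end, so delta = (P·L^3) / (3·E·I).
Convert to SI units:
  P = 37 kN = 37000 N
  E = 110 GPa = 1.1 × 10¹¹ Pa
Substitute:
  delta = (37000 × 2.9^3) / (3 × (1.1 × 10¹¹) × 0.00032)
  delta = 0.008545 m
Convert: delta = 0.008545 m = 8.545 mm
Final answer: delta = 8.545 mm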